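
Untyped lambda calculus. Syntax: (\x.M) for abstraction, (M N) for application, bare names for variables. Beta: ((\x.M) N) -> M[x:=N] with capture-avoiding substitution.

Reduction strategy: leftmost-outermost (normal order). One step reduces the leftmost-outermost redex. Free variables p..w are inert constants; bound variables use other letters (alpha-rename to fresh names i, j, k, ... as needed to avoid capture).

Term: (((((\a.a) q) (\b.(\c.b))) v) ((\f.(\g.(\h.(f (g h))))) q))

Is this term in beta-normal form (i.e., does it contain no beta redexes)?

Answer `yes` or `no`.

Answer: no

Derivation:
Term: (((((\a.a) q) (\b.(\c.b))) v) ((\f.(\g.(\h.(f (g h))))) q))
Found 2 beta redex(es).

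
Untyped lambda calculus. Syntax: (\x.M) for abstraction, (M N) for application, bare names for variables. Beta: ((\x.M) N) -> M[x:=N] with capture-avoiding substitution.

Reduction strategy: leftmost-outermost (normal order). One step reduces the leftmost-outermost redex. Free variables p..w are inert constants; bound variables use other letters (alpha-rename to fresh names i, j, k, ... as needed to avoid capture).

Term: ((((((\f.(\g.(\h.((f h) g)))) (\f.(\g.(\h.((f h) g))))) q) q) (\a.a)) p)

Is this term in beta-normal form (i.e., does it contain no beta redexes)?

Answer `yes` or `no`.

Term: ((((((\f.(\g.(\h.((f h) g)))) (\f.(\g.(\h.((f h) g))))) q) q) (\a.a)) p)
Found 1 beta redex(es).

Answer: no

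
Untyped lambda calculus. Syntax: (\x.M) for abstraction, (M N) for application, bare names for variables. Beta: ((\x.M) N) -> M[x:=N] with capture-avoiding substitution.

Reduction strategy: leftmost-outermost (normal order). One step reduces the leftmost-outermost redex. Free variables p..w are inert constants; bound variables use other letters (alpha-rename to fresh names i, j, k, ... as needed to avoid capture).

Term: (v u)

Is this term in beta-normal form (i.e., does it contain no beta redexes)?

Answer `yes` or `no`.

Term: (v u)
No beta redexes found.

Answer: yes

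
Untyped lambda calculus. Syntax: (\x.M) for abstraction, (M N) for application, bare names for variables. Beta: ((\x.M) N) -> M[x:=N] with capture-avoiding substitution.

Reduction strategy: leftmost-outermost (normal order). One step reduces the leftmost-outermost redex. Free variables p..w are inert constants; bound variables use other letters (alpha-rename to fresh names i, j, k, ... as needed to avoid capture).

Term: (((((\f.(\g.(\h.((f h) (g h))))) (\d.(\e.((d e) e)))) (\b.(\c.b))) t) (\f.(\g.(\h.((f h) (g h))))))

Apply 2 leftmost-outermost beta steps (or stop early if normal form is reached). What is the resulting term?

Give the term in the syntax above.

Answer: (((\h.(((\d.(\e.((d e) e))) h) ((\b.(\c.b)) h))) t) (\f.(\g.(\h.((f h) (g h))))))

Derivation:
Step 0: (((((\f.(\g.(\h.((f h) (g h))))) (\d.(\e.((d e) e)))) (\b.(\c.b))) t) (\f.(\g.(\h.((f h) (g h))))))
Step 1: ((((\g.(\h.(((\d.(\e.((d e) e))) h) (g h)))) (\b.(\c.b))) t) (\f.(\g.(\h.((f h) (g h))))))
Step 2: (((\h.(((\d.(\e.((d e) e))) h) ((\b.(\c.b)) h))) t) (\f.(\g.(\h.((f h) (g h))))))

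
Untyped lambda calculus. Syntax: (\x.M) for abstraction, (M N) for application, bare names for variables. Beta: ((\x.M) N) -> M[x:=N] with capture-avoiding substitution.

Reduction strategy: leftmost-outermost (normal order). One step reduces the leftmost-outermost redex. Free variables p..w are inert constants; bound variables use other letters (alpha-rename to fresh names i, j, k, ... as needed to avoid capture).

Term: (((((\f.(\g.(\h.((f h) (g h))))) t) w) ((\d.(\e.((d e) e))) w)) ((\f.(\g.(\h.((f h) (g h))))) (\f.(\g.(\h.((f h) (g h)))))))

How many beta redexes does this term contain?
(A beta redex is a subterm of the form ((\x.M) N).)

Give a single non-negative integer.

Term: (((((\f.(\g.(\h.((f h) (g h))))) t) w) ((\d.(\e.((d e) e))) w)) ((\f.(\g.(\h.((f h) (g h))))) (\f.(\g.(\h.((f h) (g h)))))))
  Redex: ((\f.(\g.(\h.((f h) (g h))))) t)
  Redex: ((\d.(\e.((d e) e))) w)
  Redex: ((\f.(\g.(\h.((f h) (g h))))) (\f.(\g.(\h.((f h) (g h))))))
Total redexes: 3

Answer: 3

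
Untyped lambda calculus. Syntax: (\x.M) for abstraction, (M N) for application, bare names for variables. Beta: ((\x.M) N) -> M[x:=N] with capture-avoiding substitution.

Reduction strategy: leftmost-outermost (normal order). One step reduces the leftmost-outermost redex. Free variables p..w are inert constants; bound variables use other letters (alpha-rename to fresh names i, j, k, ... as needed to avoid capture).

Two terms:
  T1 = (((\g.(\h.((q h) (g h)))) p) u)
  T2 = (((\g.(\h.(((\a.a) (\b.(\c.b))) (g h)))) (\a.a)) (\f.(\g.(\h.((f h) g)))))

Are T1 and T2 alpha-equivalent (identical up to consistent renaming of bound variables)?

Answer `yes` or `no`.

Answer: no

Derivation:
Term 1: (((\g.(\h.((q h) (g h)))) p) u)
Term 2: (((\g.(\h.(((\a.a) (\b.(\c.b))) (g h)))) (\a.a)) (\f.(\g.(\h.((f h) g)))))
Alpha-equivalence: compare structure up to binder renaming.
Result: False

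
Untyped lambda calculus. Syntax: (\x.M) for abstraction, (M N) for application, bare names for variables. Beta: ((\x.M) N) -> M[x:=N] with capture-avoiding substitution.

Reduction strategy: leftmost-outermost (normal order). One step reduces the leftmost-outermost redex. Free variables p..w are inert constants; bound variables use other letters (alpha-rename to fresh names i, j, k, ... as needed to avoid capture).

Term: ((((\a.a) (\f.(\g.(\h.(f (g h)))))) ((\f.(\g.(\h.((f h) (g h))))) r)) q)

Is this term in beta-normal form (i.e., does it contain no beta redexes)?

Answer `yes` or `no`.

Term: ((((\a.a) (\f.(\g.(\h.(f (g h)))))) ((\f.(\g.(\h.((f h) (g h))))) r)) q)
Found 2 beta redex(es).

Answer: no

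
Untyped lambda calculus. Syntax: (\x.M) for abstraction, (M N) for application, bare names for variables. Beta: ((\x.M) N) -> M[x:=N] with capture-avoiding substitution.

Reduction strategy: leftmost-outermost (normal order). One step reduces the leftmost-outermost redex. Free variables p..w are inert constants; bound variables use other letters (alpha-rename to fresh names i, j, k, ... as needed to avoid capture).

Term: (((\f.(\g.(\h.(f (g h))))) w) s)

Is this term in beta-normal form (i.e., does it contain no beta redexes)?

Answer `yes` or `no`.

Answer: no

Derivation:
Term: (((\f.(\g.(\h.(f (g h))))) w) s)
Found 1 beta redex(es).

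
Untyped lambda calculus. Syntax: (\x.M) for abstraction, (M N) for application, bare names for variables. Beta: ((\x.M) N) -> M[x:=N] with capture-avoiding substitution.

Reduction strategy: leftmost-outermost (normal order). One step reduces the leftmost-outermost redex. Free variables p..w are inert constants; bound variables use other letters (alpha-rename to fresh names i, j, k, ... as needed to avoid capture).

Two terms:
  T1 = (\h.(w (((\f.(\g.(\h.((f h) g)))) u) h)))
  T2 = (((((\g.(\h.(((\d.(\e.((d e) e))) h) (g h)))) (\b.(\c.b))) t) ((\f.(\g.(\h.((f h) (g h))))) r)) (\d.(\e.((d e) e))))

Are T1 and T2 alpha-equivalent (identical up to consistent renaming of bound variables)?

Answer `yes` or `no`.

Term 1: (\h.(w (((\f.(\g.(\h.((f h) g)))) u) h)))
Term 2: (((((\g.(\h.(((\d.(\e.((d e) e))) h) (g h)))) (\b.(\c.b))) t) ((\f.(\g.(\h.((f h) (g h))))) r)) (\d.(\e.((d e) e))))
Alpha-equivalence: compare structure up to binder renaming.
Result: False

Answer: no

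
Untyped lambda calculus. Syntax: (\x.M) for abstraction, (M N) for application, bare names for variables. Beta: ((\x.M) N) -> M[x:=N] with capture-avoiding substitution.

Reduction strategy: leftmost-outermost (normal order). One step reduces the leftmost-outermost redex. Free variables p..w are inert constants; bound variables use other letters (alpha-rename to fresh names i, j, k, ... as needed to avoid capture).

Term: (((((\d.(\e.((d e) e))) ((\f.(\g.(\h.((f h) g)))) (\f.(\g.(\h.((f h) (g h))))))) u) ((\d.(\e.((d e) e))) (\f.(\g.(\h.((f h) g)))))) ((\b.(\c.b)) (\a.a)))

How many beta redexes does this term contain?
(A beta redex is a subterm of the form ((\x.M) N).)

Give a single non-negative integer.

Term: (((((\d.(\e.((d e) e))) ((\f.(\g.(\h.((f h) g)))) (\f.(\g.(\h.((f h) (g h))))))) u) ((\d.(\e.((d e) e))) (\f.(\g.(\h.((f h) g)))))) ((\b.(\c.b)) (\a.a)))
  Redex: ((\d.(\e.((d e) e))) ((\f.(\g.(\h.((f h) g)))) (\f.(\g.(\h.((f h) (g h)))))))
  Redex: ((\f.(\g.(\h.((f h) g)))) (\f.(\g.(\h.((f h) (g h))))))
  Redex: ((\d.(\e.((d e) e))) (\f.(\g.(\h.((f h) g)))))
  Redex: ((\b.(\c.b)) (\a.a))
Total redexes: 4

Answer: 4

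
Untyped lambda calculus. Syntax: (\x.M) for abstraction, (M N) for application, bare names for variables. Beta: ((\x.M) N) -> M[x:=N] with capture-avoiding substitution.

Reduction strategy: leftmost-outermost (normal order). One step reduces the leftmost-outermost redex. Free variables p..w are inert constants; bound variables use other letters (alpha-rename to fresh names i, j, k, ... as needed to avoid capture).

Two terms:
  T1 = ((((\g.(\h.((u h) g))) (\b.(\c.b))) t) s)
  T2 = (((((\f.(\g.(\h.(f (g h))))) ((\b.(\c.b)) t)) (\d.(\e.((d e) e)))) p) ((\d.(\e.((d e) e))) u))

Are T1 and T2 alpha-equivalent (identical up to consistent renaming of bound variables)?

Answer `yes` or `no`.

Answer: no

Derivation:
Term 1: ((((\g.(\h.((u h) g))) (\b.(\c.b))) t) s)
Term 2: (((((\f.(\g.(\h.(f (g h))))) ((\b.(\c.b)) t)) (\d.(\e.((d e) e)))) p) ((\d.(\e.((d e) e))) u))
Alpha-equivalence: compare structure up to binder renaming.
Result: False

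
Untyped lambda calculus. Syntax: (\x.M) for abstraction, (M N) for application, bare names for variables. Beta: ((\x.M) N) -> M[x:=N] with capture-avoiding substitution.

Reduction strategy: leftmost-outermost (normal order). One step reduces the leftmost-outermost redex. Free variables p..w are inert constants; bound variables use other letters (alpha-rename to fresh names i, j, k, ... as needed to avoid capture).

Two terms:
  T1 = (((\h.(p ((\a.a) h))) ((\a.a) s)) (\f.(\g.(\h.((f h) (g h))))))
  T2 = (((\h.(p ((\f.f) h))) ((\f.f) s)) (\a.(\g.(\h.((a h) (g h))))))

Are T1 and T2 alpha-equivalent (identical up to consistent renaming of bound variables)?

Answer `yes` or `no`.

Answer: yes

Derivation:
Term 1: (((\h.(p ((\a.a) h))) ((\a.a) s)) (\f.(\g.(\h.((f h) (g h))))))
Term 2: (((\h.(p ((\f.f) h))) ((\f.f) s)) (\a.(\g.(\h.((a h) (g h))))))
Alpha-equivalence: compare structure up to binder renaming.
Result: True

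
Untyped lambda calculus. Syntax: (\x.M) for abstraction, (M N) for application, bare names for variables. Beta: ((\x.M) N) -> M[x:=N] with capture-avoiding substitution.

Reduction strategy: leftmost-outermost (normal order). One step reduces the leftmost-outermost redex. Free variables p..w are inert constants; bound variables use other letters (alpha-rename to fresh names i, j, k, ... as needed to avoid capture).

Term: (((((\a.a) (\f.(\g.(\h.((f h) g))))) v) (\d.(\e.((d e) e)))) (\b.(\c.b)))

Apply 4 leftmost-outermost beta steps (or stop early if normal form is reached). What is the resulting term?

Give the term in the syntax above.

Step 0: (((((\a.a) (\f.(\g.(\h.((f h) g))))) v) (\d.(\e.((d e) e)))) (\b.(\c.b)))
Step 1: ((((\f.(\g.(\h.((f h) g)))) v) (\d.(\e.((d e) e)))) (\b.(\c.b)))
Step 2: (((\g.(\h.((v h) g))) (\d.(\e.((d e) e)))) (\b.(\c.b)))
Step 3: ((\h.((v h) (\d.(\e.((d e) e))))) (\b.(\c.b)))
Step 4: ((v (\b.(\c.b))) (\d.(\e.((d e) e))))

Answer: ((v (\b.(\c.b))) (\d.(\e.((d e) e))))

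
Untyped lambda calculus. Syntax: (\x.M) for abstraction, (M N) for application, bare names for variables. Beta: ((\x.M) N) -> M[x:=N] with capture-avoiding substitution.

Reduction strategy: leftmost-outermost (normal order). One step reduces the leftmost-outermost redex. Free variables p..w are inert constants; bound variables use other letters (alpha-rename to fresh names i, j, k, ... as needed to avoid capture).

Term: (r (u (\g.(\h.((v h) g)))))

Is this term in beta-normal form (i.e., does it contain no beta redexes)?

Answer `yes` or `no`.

Answer: yes

Derivation:
Term: (r (u (\g.(\h.((v h) g)))))
No beta redexes found.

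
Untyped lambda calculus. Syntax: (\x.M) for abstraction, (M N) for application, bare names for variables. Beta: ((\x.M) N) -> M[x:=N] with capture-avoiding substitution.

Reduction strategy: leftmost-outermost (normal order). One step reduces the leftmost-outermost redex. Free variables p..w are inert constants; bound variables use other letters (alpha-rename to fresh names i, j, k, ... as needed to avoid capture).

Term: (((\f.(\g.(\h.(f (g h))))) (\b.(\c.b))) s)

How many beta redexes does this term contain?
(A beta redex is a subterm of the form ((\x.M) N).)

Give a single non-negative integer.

Answer: 1

Derivation:
Term: (((\f.(\g.(\h.(f (g h))))) (\b.(\c.b))) s)
  Redex: ((\f.(\g.(\h.(f (g h))))) (\b.(\c.b)))
Total redexes: 1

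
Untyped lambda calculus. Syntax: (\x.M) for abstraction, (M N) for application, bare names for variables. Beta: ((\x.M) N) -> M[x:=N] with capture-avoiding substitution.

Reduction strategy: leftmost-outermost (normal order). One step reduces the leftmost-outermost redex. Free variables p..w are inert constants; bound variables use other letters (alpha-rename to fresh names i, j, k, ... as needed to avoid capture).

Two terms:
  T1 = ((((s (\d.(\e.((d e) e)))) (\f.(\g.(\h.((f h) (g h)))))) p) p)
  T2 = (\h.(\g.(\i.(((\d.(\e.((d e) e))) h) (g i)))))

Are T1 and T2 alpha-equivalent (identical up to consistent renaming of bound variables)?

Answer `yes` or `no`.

Answer: no

Derivation:
Term 1: ((((s (\d.(\e.((d e) e)))) (\f.(\g.(\h.((f h) (g h)))))) p) p)
Term 2: (\h.(\g.(\i.(((\d.(\e.((d e) e))) h) (g i)))))
Alpha-equivalence: compare structure up to binder renaming.
Result: False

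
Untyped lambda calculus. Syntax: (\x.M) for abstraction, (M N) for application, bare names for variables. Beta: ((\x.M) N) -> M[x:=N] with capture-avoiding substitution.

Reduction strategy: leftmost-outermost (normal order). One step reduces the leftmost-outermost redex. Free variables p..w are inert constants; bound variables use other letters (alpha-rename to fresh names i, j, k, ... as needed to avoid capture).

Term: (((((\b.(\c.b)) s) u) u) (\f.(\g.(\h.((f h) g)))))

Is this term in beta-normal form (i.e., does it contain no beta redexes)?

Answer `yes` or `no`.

Answer: no

Derivation:
Term: (((((\b.(\c.b)) s) u) u) (\f.(\g.(\h.((f h) g)))))
Found 1 beta redex(es).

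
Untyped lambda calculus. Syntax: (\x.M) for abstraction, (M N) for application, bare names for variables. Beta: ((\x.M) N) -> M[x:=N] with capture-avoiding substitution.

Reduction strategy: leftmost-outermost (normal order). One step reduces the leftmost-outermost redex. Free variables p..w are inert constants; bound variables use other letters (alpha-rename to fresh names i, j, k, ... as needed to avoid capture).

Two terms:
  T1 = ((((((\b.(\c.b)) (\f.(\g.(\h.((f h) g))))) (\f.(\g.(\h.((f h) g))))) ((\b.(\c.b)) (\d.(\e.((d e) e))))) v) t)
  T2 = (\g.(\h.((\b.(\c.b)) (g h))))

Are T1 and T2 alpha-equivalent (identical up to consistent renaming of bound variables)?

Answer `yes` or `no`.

Answer: no

Derivation:
Term 1: ((((((\b.(\c.b)) (\f.(\g.(\h.((f h) g))))) (\f.(\g.(\h.((f h) g))))) ((\b.(\c.b)) (\d.(\e.((d e) e))))) v) t)
Term 2: (\g.(\h.((\b.(\c.b)) (g h))))
Alpha-equivalence: compare structure up to binder renaming.
Result: False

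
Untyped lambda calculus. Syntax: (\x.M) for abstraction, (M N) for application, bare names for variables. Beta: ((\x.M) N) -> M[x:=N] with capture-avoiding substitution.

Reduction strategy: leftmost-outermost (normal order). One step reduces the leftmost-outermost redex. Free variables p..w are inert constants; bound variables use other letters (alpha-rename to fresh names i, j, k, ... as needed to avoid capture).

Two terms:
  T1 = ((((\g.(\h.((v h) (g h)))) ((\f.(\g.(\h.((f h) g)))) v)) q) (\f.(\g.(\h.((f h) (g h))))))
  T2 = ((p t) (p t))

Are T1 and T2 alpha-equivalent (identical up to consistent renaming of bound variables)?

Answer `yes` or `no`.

Answer: no

Derivation:
Term 1: ((((\g.(\h.((v h) (g h)))) ((\f.(\g.(\h.((f h) g)))) v)) q) (\f.(\g.(\h.((f h) (g h))))))
Term 2: ((p t) (p t))
Alpha-equivalence: compare structure up to binder renaming.
Result: False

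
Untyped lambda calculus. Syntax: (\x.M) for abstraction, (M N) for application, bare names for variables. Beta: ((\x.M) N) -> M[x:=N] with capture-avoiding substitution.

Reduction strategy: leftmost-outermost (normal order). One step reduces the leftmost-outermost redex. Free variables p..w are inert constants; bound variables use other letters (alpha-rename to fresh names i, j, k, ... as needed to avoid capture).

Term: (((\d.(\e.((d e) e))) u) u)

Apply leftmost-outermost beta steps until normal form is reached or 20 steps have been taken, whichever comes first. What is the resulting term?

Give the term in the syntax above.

Step 0: (((\d.(\e.((d e) e))) u) u)
Step 1: ((\e.((u e) e)) u)
Step 2: ((u u) u)

Answer: ((u u) u)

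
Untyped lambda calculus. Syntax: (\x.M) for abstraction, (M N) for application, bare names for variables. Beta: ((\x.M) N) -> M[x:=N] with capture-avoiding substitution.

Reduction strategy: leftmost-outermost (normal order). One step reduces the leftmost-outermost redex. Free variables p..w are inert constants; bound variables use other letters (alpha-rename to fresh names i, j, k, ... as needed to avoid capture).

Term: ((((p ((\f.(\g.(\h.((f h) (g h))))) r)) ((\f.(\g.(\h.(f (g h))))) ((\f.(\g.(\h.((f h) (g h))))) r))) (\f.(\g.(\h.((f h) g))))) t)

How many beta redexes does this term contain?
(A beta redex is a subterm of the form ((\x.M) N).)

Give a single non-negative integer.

Answer: 3

Derivation:
Term: ((((p ((\f.(\g.(\h.((f h) (g h))))) r)) ((\f.(\g.(\h.(f (g h))))) ((\f.(\g.(\h.((f h) (g h))))) r))) (\f.(\g.(\h.((f h) g))))) t)
  Redex: ((\f.(\g.(\h.((f h) (g h))))) r)
  Redex: ((\f.(\g.(\h.(f (g h))))) ((\f.(\g.(\h.((f h) (g h))))) r))
  Redex: ((\f.(\g.(\h.((f h) (g h))))) r)
Total redexes: 3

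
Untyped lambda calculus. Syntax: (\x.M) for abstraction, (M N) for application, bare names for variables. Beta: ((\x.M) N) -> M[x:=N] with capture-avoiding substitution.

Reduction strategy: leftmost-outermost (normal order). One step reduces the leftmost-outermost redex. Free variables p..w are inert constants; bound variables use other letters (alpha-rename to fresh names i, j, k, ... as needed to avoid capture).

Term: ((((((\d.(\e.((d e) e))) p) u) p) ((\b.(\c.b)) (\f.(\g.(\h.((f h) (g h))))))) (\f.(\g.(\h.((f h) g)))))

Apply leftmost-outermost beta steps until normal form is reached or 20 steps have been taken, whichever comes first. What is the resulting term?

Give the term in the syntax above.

Answer: (((((p u) u) p) (\c.(\f.(\g.(\h.((f h) (g h))))))) (\f.(\g.(\h.((f h) g)))))

Derivation:
Step 0: ((((((\d.(\e.((d e) e))) p) u) p) ((\b.(\c.b)) (\f.(\g.(\h.((f h) (g h))))))) (\f.(\g.(\h.((f h) g)))))
Step 1: (((((\e.((p e) e)) u) p) ((\b.(\c.b)) (\f.(\g.(\h.((f h) (g h))))))) (\f.(\g.(\h.((f h) g)))))
Step 2: (((((p u) u) p) ((\b.(\c.b)) (\f.(\g.(\h.((f h) (g h))))))) (\f.(\g.(\h.((f h) g)))))
Step 3: (((((p u) u) p) (\c.(\f.(\g.(\h.((f h) (g h))))))) (\f.(\g.(\h.((f h) g)))))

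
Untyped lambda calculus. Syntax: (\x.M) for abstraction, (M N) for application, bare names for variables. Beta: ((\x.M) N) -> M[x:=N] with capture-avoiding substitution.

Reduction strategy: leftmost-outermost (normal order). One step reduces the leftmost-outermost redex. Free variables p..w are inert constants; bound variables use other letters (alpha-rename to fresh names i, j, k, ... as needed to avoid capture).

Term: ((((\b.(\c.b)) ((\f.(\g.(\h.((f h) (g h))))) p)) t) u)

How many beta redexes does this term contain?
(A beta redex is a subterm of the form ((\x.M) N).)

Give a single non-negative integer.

Term: ((((\b.(\c.b)) ((\f.(\g.(\h.((f h) (g h))))) p)) t) u)
  Redex: ((\b.(\c.b)) ((\f.(\g.(\h.((f h) (g h))))) p))
  Redex: ((\f.(\g.(\h.((f h) (g h))))) p)
Total redexes: 2

Answer: 2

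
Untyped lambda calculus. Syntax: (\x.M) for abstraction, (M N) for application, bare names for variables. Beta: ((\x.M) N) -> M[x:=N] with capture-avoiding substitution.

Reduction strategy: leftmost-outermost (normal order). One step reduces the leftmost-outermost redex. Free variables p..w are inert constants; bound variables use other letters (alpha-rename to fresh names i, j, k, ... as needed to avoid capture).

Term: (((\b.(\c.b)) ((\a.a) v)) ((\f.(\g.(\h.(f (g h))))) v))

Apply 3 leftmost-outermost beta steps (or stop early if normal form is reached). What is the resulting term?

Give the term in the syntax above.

Step 0: (((\b.(\c.b)) ((\a.a) v)) ((\f.(\g.(\h.(f (g h))))) v))
Step 1: ((\c.((\a.a) v)) ((\f.(\g.(\h.(f (g h))))) v))
Step 2: ((\a.a) v)
Step 3: v

Answer: v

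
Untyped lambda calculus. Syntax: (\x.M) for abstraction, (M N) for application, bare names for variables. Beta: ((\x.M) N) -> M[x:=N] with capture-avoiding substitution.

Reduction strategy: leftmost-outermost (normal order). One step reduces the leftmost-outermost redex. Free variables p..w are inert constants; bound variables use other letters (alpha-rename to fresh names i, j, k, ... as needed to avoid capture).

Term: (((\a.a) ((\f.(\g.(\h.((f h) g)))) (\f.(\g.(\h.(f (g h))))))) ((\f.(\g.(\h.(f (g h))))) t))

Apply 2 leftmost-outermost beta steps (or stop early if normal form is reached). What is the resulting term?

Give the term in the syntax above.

Answer: ((\g.(\h.(((\f.(\g.(\h.(f (g h))))) h) g))) ((\f.(\g.(\h.(f (g h))))) t))

Derivation:
Step 0: (((\a.a) ((\f.(\g.(\h.((f h) g)))) (\f.(\g.(\h.(f (g h))))))) ((\f.(\g.(\h.(f (g h))))) t))
Step 1: (((\f.(\g.(\h.((f h) g)))) (\f.(\g.(\h.(f (g h)))))) ((\f.(\g.(\h.(f (g h))))) t))
Step 2: ((\g.(\h.(((\f.(\g.(\h.(f (g h))))) h) g))) ((\f.(\g.(\h.(f (g h))))) t))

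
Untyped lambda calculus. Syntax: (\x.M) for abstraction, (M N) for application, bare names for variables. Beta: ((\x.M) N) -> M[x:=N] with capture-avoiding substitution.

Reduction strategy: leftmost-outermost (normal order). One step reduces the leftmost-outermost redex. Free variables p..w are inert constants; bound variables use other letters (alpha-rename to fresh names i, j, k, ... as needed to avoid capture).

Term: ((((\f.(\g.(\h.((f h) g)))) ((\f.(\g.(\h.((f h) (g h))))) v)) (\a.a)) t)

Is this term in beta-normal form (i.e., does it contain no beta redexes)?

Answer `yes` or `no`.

Term: ((((\f.(\g.(\h.((f h) g)))) ((\f.(\g.(\h.((f h) (g h))))) v)) (\a.a)) t)
Found 2 beta redex(es).

Answer: no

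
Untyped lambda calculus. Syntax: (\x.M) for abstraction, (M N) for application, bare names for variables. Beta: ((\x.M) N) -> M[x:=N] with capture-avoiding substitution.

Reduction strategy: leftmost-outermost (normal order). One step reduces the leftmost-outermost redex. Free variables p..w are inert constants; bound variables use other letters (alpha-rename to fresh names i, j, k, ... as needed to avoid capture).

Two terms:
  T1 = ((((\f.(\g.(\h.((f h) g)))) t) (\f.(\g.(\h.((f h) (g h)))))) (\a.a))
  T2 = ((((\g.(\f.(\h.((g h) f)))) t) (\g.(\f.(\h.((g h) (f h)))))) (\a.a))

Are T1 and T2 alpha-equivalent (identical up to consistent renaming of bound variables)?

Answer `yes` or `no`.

Term 1: ((((\f.(\g.(\h.((f h) g)))) t) (\f.(\g.(\h.((f h) (g h)))))) (\a.a))
Term 2: ((((\g.(\f.(\h.((g h) f)))) t) (\g.(\f.(\h.((g h) (f h)))))) (\a.a))
Alpha-equivalence: compare structure up to binder renaming.
Result: True

Answer: yes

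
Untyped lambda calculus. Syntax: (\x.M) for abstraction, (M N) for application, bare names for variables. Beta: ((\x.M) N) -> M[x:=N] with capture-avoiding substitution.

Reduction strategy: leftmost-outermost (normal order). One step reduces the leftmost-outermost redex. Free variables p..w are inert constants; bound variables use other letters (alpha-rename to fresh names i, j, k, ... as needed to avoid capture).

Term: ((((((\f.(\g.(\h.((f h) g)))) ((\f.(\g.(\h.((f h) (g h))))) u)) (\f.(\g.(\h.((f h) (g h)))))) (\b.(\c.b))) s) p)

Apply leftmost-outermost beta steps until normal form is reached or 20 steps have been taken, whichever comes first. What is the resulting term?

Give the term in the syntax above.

Answer: ((((u (\f.(\g.(\h.((f h) (g h)))))) (\c.(\f.(\g.(\h.((f h) (g h))))))) s) p)

Derivation:
Step 0: ((((((\f.(\g.(\h.((f h) g)))) ((\f.(\g.(\h.((f h) (g h))))) u)) (\f.(\g.(\h.((f h) (g h)))))) (\b.(\c.b))) s) p)
Step 1: (((((\g.(\h.((((\f.(\g.(\h.((f h) (g h))))) u) h) g))) (\f.(\g.(\h.((f h) (g h)))))) (\b.(\c.b))) s) p)
Step 2: ((((\h.((((\f.(\g.(\h.((f h) (g h))))) u) h) (\f.(\g.(\h.((f h) (g h))))))) (\b.(\c.b))) s) p)
Step 3: ((((((\f.(\g.(\h.((f h) (g h))))) u) (\b.(\c.b))) (\f.(\g.(\h.((f h) (g h)))))) s) p)
Step 4: (((((\g.(\h.((u h) (g h)))) (\b.(\c.b))) (\f.(\g.(\h.((f h) (g h)))))) s) p)
Step 5: ((((\h.((u h) ((\b.(\c.b)) h))) (\f.(\g.(\h.((f h) (g h)))))) s) p)
Step 6: ((((u (\f.(\g.(\h.((f h) (g h)))))) ((\b.(\c.b)) (\f.(\g.(\h.((f h) (g h))))))) s) p)
Step 7: ((((u (\f.(\g.(\h.((f h) (g h)))))) (\c.(\f.(\g.(\h.((f h) (g h))))))) s) p)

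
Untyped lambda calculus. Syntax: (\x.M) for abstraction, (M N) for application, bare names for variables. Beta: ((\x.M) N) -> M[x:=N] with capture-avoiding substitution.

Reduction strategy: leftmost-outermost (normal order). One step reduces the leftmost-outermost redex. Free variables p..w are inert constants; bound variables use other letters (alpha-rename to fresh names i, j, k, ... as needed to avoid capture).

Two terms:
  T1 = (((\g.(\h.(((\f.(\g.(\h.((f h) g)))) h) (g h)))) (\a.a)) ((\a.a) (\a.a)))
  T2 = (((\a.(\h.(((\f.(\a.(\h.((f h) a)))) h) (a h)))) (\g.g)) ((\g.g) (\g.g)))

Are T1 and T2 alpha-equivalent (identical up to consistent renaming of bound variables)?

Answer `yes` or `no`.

Answer: yes

Derivation:
Term 1: (((\g.(\h.(((\f.(\g.(\h.((f h) g)))) h) (g h)))) (\a.a)) ((\a.a) (\a.a)))
Term 2: (((\a.(\h.(((\f.(\a.(\h.((f h) a)))) h) (a h)))) (\g.g)) ((\g.g) (\g.g)))
Alpha-equivalence: compare structure up to binder renaming.
Result: True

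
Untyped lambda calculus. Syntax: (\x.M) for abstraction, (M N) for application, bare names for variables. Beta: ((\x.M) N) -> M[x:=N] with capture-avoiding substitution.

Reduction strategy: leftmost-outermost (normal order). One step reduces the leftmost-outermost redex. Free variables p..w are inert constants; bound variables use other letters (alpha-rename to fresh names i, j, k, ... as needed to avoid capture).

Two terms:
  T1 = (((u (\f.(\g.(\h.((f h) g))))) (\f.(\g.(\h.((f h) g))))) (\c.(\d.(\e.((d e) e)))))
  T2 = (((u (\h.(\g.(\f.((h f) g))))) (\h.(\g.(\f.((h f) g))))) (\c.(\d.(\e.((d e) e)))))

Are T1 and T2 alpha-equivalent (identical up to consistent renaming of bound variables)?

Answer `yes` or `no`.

Answer: yes

Derivation:
Term 1: (((u (\f.(\g.(\h.((f h) g))))) (\f.(\g.(\h.((f h) g))))) (\c.(\d.(\e.((d e) e)))))
Term 2: (((u (\h.(\g.(\f.((h f) g))))) (\h.(\g.(\f.((h f) g))))) (\c.(\d.(\e.((d e) e)))))
Alpha-equivalence: compare structure up to binder renaming.
Result: True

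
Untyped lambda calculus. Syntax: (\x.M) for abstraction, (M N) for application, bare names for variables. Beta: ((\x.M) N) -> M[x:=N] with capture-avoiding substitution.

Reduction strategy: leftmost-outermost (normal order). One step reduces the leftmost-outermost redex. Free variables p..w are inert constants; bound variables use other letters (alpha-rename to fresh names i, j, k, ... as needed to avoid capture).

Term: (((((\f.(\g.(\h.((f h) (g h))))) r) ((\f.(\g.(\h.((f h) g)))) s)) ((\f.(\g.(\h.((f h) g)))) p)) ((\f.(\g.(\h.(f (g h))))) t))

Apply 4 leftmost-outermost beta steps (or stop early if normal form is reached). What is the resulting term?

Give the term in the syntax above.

Step 0: (((((\f.(\g.(\h.((f h) (g h))))) r) ((\f.(\g.(\h.((f h) g)))) s)) ((\f.(\g.(\h.((f h) g)))) p)) ((\f.(\g.(\h.(f (g h))))) t))
Step 1: ((((\g.(\h.((r h) (g h)))) ((\f.(\g.(\h.((f h) g)))) s)) ((\f.(\g.(\h.((f h) g)))) p)) ((\f.(\g.(\h.(f (g h))))) t))
Step 2: (((\h.((r h) (((\f.(\g.(\h.((f h) g)))) s) h))) ((\f.(\g.(\h.((f h) g)))) p)) ((\f.(\g.(\h.(f (g h))))) t))
Step 3: (((r ((\f.(\g.(\h.((f h) g)))) p)) (((\f.(\g.(\h.((f h) g)))) s) ((\f.(\g.(\h.((f h) g)))) p))) ((\f.(\g.(\h.(f (g h))))) t))
Step 4: (((r (\g.(\h.((p h) g)))) (((\f.(\g.(\h.((f h) g)))) s) ((\f.(\g.(\h.((f h) g)))) p))) ((\f.(\g.(\h.(f (g h))))) t))

Answer: (((r (\g.(\h.((p h) g)))) (((\f.(\g.(\h.((f h) g)))) s) ((\f.(\g.(\h.((f h) g)))) p))) ((\f.(\g.(\h.(f (g h))))) t))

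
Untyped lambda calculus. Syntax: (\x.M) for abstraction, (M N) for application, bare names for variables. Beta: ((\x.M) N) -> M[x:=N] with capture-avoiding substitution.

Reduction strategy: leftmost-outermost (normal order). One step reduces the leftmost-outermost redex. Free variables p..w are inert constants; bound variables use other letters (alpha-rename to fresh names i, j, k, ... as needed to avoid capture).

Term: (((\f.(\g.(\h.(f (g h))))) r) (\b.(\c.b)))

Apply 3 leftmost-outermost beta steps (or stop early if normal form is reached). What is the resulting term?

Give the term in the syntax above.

Answer: (\h.(r (\c.h)))

Derivation:
Step 0: (((\f.(\g.(\h.(f (g h))))) r) (\b.(\c.b)))
Step 1: ((\g.(\h.(r (g h)))) (\b.(\c.b)))
Step 2: (\h.(r ((\b.(\c.b)) h)))
Step 3: (\h.(r (\c.h)))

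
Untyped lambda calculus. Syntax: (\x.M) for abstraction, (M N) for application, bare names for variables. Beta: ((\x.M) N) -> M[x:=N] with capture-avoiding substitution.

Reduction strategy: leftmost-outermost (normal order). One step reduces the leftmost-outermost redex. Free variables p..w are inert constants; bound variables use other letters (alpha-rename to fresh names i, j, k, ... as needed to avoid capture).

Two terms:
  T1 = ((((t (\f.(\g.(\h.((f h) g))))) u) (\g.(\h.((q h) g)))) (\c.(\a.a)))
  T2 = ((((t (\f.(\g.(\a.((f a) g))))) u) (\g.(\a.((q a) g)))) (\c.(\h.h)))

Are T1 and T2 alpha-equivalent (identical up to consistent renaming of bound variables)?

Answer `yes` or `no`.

Answer: yes

Derivation:
Term 1: ((((t (\f.(\g.(\h.((f h) g))))) u) (\g.(\h.((q h) g)))) (\c.(\a.a)))
Term 2: ((((t (\f.(\g.(\a.((f a) g))))) u) (\g.(\a.((q a) g)))) (\c.(\h.h)))
Alpha-equivalence: compare structure up to binder renaming.
Result: True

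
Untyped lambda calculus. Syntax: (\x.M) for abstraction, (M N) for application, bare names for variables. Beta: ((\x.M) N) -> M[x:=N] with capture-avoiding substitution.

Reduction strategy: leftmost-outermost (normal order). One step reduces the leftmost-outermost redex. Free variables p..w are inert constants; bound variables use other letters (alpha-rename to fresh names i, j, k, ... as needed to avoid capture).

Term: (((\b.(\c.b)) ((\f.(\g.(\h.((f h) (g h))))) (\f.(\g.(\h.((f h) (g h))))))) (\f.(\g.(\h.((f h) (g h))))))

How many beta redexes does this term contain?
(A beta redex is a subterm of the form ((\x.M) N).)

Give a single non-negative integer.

Term: (((\b.(\c.b)) ((\f.(\g.(\h.((f h) (g h))))) (\f.(\g.(\h.((f h) (g h))))))) (\f.(\g.(\h.((f h) (g h))))))
  Redex: ((\b.(\c.b)) ((\f.(\g.(\h.((f h) (g h))))) (\f.(\g.(\h.((f h) (g h)))))))
  Redex: ((\f.(\g.(\h.((f h) (g h))))) (\f.(\g.(\h.((f h) (g h))))))
Total redexes: 2

Answer: 2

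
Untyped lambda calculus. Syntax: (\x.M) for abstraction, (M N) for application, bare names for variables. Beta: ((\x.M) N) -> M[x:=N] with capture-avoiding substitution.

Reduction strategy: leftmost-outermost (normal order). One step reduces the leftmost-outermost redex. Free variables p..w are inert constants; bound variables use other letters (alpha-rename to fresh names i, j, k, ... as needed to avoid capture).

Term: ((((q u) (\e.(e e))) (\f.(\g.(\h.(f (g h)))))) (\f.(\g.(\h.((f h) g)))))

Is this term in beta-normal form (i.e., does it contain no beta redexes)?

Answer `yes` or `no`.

Term: ((((q u) (\e.(e e))) (\f.(\g.(\h.(f (g h)))))) (\f.(\g.(\h.((f h) g)))))
No beta redexes found.

Answer: yes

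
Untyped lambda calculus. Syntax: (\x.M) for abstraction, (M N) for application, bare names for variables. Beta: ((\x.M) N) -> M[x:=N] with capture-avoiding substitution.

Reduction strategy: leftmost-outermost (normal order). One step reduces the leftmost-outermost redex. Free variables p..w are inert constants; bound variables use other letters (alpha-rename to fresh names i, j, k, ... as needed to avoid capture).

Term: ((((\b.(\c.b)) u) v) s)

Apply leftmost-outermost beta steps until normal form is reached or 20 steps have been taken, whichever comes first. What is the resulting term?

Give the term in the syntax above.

Answer: (u s)

Derivation:
Step 0: ((((\b.(\c.b)) u) v) s)
Step 1: (((\c.u) v) s)
Step 2: (u s)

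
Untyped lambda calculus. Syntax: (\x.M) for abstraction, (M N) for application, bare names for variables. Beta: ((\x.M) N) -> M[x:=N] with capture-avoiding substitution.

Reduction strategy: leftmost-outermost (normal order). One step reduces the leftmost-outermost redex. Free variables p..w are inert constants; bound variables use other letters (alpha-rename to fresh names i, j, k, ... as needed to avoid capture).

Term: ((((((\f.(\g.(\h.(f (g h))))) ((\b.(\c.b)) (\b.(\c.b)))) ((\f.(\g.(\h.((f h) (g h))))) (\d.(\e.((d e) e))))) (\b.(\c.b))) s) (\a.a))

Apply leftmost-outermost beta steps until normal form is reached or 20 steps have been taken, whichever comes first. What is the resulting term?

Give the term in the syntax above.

Answer: s

Derivation:
Step 0: ((((((\f.(\g.(\h.(f (g h))))) ((\b.(\c.b)) (\b.(\c.b)))) ((\f.(\g.(\h.((f h) (g h))))) (\d.(\e.((d e) e))))) (\b.(\c.b))) s) (\a.a))
Step 1: (((((\g.(\h.(((\b.(\c.b)) (\b.(\c.b))) (g h)))) ((\f.(\g.(\h.((f h) (g h))))) (\d.(\e.((d e) e))))) (\b.(\c.b))) s) (\a.a))
Step 2: ((((\h.(((\b.(\c.b)) (\b.(\c.b))) (((\f.(\g.(\h.((f h) (g h))))) (\d.(\e.((d e) e)))) h))) (\b.(\c.b))) s) (\a.a))
Step 3: (((((\b.(\c.b)) (\b.(\c.b))) (((\f.(\g.(\h.((f h) (g h))))) (\d.(\e.((d e) e)))) (\b.(\c.b)))) s) (\a.a))
Step 4: ((((\c.(\b.(\c.b))) (((\f.(\g.(\h.((f h) (g h))))) (\d.(\e.((d e) e)))) (\b.(\c.b)))) s) (\a.a))
Step 5: (((\b.(\c.b)) s) (\a.a))
Step 6: ((\c.s) (\a.a))
Step 7: s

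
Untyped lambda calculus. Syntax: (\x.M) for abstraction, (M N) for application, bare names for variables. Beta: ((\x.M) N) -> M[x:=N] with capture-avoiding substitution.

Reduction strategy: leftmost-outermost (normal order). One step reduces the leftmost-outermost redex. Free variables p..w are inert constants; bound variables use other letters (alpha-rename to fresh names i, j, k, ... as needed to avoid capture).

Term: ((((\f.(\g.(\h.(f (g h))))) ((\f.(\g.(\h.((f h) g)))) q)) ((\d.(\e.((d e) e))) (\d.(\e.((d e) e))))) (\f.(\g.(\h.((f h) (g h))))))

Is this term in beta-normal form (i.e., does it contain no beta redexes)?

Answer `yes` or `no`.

Answer: no

Derivation:
Term: ((((\f.(\g.(\h.(f (g h))))) ((\f.(\g.(\h.((f h) g)))) q)) ((\d.(\e.((d e) e))) (\d.(\e.((d e) e))))) (\f.(\g.(\h.((f h) (g h))))))
Found 3 beta redex(es).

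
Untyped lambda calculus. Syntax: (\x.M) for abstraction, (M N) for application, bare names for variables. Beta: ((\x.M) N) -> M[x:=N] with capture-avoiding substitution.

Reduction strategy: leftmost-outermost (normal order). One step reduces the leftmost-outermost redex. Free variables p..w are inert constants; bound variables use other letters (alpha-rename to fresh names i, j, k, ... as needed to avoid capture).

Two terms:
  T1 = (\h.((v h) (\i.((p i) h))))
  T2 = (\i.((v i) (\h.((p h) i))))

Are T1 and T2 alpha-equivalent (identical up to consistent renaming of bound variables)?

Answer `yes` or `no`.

Answer: yes

Derivation:
Term 1: (\h.((v h) (\i.((p i) h))))
Term 2: (\i.((v i) (\h.((p h) i))))
Alpha-equivalence: compare structure up to binder renaming.
Result: True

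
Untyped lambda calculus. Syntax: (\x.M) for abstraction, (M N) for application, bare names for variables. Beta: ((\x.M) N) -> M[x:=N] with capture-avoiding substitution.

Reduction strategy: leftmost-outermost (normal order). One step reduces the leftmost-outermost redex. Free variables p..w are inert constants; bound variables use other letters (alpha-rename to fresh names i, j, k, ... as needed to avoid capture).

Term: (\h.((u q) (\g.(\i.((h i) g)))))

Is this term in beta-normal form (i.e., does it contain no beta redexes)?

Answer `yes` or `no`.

Term: (\h.((u q) (\g.(\i.((h i) g)))))
No beta redexes found.

Answer: yes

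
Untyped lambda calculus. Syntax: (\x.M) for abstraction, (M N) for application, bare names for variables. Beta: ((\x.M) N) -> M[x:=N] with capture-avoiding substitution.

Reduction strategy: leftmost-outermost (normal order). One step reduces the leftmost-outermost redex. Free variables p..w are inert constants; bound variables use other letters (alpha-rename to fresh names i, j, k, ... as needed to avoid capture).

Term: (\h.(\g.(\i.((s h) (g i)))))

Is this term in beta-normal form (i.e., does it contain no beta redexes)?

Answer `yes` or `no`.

Answer: yes

Derivation:
Term: (\h.(\g.(\i.((s h) (g i)))))
No beta redexes found.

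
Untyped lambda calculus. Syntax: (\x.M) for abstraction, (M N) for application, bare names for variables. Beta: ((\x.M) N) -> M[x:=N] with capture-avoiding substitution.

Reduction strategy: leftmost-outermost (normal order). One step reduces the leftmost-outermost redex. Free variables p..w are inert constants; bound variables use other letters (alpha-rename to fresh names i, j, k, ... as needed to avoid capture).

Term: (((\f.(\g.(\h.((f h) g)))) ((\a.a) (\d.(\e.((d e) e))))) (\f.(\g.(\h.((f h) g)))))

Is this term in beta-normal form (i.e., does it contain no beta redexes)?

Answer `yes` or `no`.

Answer: no

Derivation:
Term: (((\f.(\g.(\h.((f h) g)))) ((\a.a) (\d.(\e.((d e) e))))) (\f.(\g.(\h.((f h) g)))))
Found 2 beta redex(es).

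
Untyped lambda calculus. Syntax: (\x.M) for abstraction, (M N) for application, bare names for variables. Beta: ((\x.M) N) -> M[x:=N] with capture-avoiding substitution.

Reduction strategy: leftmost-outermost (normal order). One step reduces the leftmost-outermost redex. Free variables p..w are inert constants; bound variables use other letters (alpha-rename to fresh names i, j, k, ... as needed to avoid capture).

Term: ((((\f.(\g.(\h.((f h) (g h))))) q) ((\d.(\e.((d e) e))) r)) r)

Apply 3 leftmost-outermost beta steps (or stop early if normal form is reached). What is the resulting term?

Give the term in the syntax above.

Step 0: ((((\f.(\g.(\h.((f h) (g h))))) q) ((\d.(\e.((d e) e))) r)) r)
Step 1: (((\g.(\h.((q h) (g h)))) ((\d.(\e.((d e) e))) r)) r)
Step 2: ((\h.((q h) (((\d.(\e.((d e) e))) r) h))) r)
Step 3: ((q r) (((\d.(\e.((d e) e))) r) r))

Answer: ((q r) (((\d.(\e.((d e) e))) r) r))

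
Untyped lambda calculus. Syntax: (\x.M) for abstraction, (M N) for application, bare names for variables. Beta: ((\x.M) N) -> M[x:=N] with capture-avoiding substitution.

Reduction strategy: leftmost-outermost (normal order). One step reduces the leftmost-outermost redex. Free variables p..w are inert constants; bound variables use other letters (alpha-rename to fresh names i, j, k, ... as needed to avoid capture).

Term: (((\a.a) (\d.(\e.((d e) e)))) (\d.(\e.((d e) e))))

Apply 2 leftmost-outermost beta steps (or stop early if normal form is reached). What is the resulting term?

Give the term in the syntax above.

Answer: (\e.(((\d.(\e.((d e) e))) e) e))

Derivation:
Step 0: (((\a.a) (\d.(\e.((d e) e)))) (\d.(\e.((d e) e))))
Step 1: ((\d.(\e.((d e) e))) (\d.(\e.((d e) e))))
Step 2: (\e.(((\d.(\e.((d e) e))) e) e))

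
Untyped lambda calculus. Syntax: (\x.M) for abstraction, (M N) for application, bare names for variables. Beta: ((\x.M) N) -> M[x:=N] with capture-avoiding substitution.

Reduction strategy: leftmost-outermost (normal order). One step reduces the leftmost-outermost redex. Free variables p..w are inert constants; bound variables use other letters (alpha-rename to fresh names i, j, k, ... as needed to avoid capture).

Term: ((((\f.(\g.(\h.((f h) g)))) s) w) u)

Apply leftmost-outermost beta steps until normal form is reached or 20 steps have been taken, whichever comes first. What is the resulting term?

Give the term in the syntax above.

Step 0: ((((\f.(\g.(\h.((f h) g)))) s) w) u)
Step 1: (((\g.(\h.((s h) g))) w) u)
Step 2: ((\h.((s h) w)) u)
Step 3: ((s u) w)

Answer: ((s u) w)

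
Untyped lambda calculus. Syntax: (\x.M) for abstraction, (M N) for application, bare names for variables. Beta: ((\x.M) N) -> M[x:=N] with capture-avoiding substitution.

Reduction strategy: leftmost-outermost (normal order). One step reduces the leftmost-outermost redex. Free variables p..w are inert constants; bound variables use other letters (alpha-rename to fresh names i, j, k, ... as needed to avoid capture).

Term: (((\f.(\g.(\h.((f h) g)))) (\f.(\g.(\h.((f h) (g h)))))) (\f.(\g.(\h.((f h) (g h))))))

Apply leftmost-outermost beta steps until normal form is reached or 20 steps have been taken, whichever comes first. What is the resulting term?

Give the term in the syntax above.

Answer: (\h.(\i.((h i) (\g.(\h.((i h) (g h)))))))

Derivation:
Step 0: (((\f.(\g.(\h.((f h) g)))) (\f.(\g.(\h.((f h) (g h)))))) (\f.(\g.(\h.((f h) (g h))))))
Step 1: ((\g.(\h.(((\f.(\g.(\h.((f h) (g h))))) h) g))) (\f.(\g.(\h.((f h) (g h))))))
Step 2: (\h.(((\f.(\g.(\h.((f h) (g h))))) h) (\f.(\g.(\h.((f h) (g h)))))))
Step 3: (\h.((\g.(\i.((h i) (g i)))) (\f.(\g.(\h.((f h) (g h)))))))
Step 4: (\h.(\i.((h i) ((\f.(\g.(\h.((f h) (g h))))) i))))
Step 5: (\h.(\i.((h i) (\g.(\h.((i h) (g h)))))))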